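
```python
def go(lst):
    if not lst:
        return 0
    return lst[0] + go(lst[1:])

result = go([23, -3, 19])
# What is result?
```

23 + (-3) + 19 + 0 = 39

Answer: 39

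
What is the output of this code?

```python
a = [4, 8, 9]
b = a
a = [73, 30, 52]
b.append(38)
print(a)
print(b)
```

Key concept: rebinding vs mutation: a is rebound to a new list, b still points at the original.
Step by step:
`a = [4, 8, 9]` → a = [4, 8, 9]
`b = a` → b = [4, 8, 9] (same object as a)
`a = [73, 30, 52]` → a = [73, 30, 52]
`b.append(38)` → b = [4, 8, 9, 38]
`print(a)` → prints [73, 30, 52]
`print(b)` → prints [4, 8, 9, 38]

Answer:
[73, 30, 52]
[4, 8, 9, 38]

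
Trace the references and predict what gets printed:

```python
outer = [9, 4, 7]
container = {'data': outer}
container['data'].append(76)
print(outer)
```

Key concept: dict holds reference to list.
Step by step:
`outer = [9, 4, 7]` → outer = [9, 4, 7]
`container = {'data': outer}` → container = {'data': [9, 4, 7]}
`container['data'].append(76)` → outer = [9, 4, 7, 76]; container = {'data': [9, 4, 7, 76]}
`print(outer)` → prints [9, 4, 7, 76]

Answer: [9, 4, 7, 76]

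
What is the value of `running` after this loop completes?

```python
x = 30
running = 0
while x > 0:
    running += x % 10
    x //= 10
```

Sum digits of 30
`running` takes the values: 0 → 3

Answer: 3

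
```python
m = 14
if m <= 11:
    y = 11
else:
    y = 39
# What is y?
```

Trace:
`m = 14` → m = 14
`if m <= 11: ...` → m <= 11 is False, take else branch → y = 39
So y = 39

Answer: 39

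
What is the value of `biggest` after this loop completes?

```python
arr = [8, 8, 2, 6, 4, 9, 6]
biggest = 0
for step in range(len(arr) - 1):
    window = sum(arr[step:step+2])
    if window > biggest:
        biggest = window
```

Max sum of 2-element window in [8, 8, 2, 6, 4, 9, 6]
`biggest` takes the values: 0 → 16

Answer: 16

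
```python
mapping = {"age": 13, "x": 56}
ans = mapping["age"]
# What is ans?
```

Trace:
`mapping = {"age": 13, "x": 56}` → mapping = {'age': 13, 'x': 56}
`ans = mapping["age"]` → ans = 13
So ans = 13

Answer: 13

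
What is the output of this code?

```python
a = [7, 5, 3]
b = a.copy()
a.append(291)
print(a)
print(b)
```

Key concept: list.copy() creates independent copy.
Step by step:
`a = [7, 5, 3]` → a = [7, 5, 3]
`b = a.copy()` → b = [7, 5, 3]
`a.append(291)` → a = [7, 5, 3, 291]
`print(a)` → prints [7, 5, 3, 291]
`print(b)` → prints [7, 5, 3]

Answer:
[7, 5, 3, 291]
[7, 5, 3]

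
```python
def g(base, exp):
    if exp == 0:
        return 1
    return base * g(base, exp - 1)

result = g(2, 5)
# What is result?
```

g(2, 5) = 2 * 2 * 2 * 2 * 2 = 32

Answer: 32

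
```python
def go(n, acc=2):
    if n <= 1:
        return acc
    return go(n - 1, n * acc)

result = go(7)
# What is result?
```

Accumulator trace (n, acc): (7, 2) -> (6, 14) -> (5, 84) -> (4, 420) -> (3, 1680) -> (2, 5040) -> (1, 10080) -> return 10080

Answer: 10080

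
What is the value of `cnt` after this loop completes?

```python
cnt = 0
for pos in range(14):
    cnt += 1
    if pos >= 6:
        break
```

Loop breaks when pos reaches 6, cnt is 7
`cnt` takes the values: 0 → 1 → 2 → 3 → 4 → 5 → 6 → 7

Answer: 7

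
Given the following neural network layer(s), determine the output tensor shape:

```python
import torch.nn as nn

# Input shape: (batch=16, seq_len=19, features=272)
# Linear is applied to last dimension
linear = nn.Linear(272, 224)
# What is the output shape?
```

Input: (16, 19, 272) -> Output: (16, 19, 224)

Answer: (16, 19, 224)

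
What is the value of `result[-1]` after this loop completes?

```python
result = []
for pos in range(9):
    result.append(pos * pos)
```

Last element of squares 0 to 8
`result` takes the values: [] → [0] → [0, 1] → [0, 1, 4] → [0, 1, 4, 9] → [0, 1, 4, 9, 16] → [0, 1, 4, 9, 16, 25] → [0, 1, 4, 9, 16, 25, 36] → [0, 1, 4, 9, 16, 25, 36, 49] → [0, 1, 4, 9, 16, 25, 36, 49, 64]
So `result[-1]` = 64

Answer: 64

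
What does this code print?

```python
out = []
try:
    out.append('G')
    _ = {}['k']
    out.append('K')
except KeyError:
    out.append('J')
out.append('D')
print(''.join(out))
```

Execution trace: 'G' (try body) → 'J' (except KeyError) → 'D' (after the try/except). Output: GJD

Answer: GJD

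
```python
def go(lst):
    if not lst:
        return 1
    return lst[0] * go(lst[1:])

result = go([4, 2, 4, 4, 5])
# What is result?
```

Product over [4, 2, 4, 4, 5] = 4 * 2 * 4 * 4 * 5 = 640

Answer: 640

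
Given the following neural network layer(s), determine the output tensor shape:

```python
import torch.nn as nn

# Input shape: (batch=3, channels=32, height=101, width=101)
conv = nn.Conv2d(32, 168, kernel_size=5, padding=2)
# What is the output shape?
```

Input: (3, 32, 101, 101) -> Output: (3, 168, 101, 101)

Answer: (3, 168, 101, 101)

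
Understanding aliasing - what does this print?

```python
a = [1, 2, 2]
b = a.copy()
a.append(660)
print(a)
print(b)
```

Key concept: list.copy() creates independent copy.
Step by step:
`a = [1, 2, 2]` → a = [1, 2, 2]
`b = a.copy()` → b = [1, 2, 2]
`a.append(660)` → a = [1, 2, 2, 660]
`print(a)` → prints [1, 2, 2, 660]
`print(b)` → prints [1, 2, 2]

Answer:
[1, 2, 2, 660]
[1, 2, 2]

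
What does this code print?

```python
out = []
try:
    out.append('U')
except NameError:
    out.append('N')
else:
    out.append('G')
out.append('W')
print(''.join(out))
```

Execution trace: 'U' (try body, no exception) → 'G' (else) → 'W' (after the try/except). Output: UGW

Answer: UGW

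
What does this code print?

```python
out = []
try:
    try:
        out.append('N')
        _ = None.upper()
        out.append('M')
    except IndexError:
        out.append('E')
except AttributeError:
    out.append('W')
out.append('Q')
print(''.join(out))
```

Execution trace: 'N' (try body) → 'W' (outer except AttributeError) → 'Q' (after the try/except). Output: NWQ

Answer: NWQ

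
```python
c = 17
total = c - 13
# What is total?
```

Trace:
`c = 17` → c = 17
`total = c - 13` → total = 4
So total = 4

Answer: 4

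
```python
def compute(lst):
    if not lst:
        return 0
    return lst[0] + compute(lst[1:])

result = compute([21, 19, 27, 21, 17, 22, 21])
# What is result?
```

21 + 19 + 27 + 21 + 17 + 22 + 21 + 0 = 148

Answer: 148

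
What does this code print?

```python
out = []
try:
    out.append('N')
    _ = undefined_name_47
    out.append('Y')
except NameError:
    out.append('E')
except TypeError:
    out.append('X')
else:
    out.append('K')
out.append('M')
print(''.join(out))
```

Execution trace: 'N' (try body) → 'E' (except NameError) → 'M' (after the try/except). Output: NEM

Answer: NEM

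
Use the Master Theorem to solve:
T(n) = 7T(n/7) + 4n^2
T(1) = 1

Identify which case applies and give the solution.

a=7, b=7, f(n)=4n^2. log_7(7) = 1. Since c=2 > 1 and the regularity condition holds (7(n/7)^2 = (7/7^2)n^2 with 7/7^2 < 1), Case 3 applies: T(n) = Θ(f(n)) = O(n^2).

Answer: O(n^2) - Case 3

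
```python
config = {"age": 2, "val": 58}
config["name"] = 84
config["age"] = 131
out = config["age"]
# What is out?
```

Trace:
`config = {"age": 2, "val": 58}` → config = {'age': 2, 'val': 58}
`config["name"] = 84` → config = {'age': 2, 'val': 58, 'name': 84}
`config["age"] = 131` → config = {'age': 131, 'val': 58, 'name': 84}
`out = config["age"]` → out = 131
So out = 131

Answer: 131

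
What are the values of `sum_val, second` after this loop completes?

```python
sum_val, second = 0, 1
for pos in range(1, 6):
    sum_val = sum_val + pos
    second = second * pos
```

Sum and factorial of 1 to 5
`sum_val, second` takes the values: (0, 1) → (1, 1) → (3, 1) → (3, 2) → (6, 2) → (6, 6) → (10, 6) → (10, 24) → (15, 24) → (15, 120)

Answer: 15, 120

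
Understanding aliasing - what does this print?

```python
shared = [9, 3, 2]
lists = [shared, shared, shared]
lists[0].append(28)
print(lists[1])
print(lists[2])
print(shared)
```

Key concept: list of same reference.
Step by step:
`shared = [9, 3, 2]` → shared = [9, 3, 2]
`lists = [shared, shared, shared]` → lists = [[9, 3, 2], [9, 3, 2], [9, 3, 2]]
`lists[0].append(28)` → shared = [9, 3, 2, 28]; lists = [[9, 3, 2, 28], [9, 3, 2, 28], [9, 3, 2, 28]]
`print(lists[1])` → prints [9, 3, 2, 28]
`print(lists[2])` → prints [9, 3, 2, 28]
`print(shared)` → prints [9, 3, 2, 28]

Answer:
[9, 3, 2, 28]
[9, 3, 2, 28]
[9, 3, 2, 28]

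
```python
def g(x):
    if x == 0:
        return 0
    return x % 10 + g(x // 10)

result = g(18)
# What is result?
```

Sum of digits of 18: 8 + 1 = 9

Answer: 9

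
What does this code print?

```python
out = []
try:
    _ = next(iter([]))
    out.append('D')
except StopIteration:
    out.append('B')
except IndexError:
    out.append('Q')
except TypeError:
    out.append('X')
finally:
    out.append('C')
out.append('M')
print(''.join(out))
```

Execution trace: 'B' (except StopIteration) → 'C' (finally) → 'M' (after the try/except). Output: BCM

Answer: BCM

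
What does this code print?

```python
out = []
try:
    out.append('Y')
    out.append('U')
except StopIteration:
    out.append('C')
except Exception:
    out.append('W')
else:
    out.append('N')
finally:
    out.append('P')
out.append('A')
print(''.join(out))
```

Execution trace: 'Y' (try body) → 'U' (try body, no exception) → 'N' (else) → 'P' (finally) → 'A' (after the try/except). Output: YUNPA

Answer: YUNPA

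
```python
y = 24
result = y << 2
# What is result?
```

Trace:
`y = 24` → y = 24
`result = y << 2` → result = 96
So result = 96

Answer: 96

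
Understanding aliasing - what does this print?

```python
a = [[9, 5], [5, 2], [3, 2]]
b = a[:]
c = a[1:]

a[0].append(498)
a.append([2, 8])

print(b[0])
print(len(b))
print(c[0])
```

Key concept: slice with nested mutation.
Step by step:
`a = [[9, 5], [5, 2], [3, 2]]` → a = [[9, 5], [5, 2], [3, 2]]
`b = a[:]` → b = [[9, 5], [5, 2], [3, 2]]
`c = a[1:]` → c = [[5, 2], [3, 2]]
`a[0].append(498)` → a = [[9, 5, 498], [5, 2], [3, 2]]; b = [[9, 5, 498], [5, 2], [3, 2]]
`a.append([2, 8])` → a = [[9, 5, 498], [5, 2], [3, 2], [2, 8]]
`print(b[0])` → prints [9, 5, 498]
`print(len(b))` → prints 3
`print(c[0])` → prints [5, 2]

Answer:
[9, 5, 498]
3
[5, 2]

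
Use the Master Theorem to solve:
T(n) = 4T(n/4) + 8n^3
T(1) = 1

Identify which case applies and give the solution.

a=4, b=4, f(n)=8n^3. log_4(4) = 1. Since c=3 > 1 and the regularity condition holds (4(n/4)^3 = (4/4^3)n^3 with 4/4^3 < 1), Case 3 applies: T(n) = Θ(f(n)) = O(n^3).

Answer: O(n^3) - Case 3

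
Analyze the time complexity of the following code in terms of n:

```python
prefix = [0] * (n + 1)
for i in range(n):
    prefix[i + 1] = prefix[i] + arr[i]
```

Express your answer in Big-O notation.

This is Prefix sum computation. Time complexity: O(n).

Answer: O(n)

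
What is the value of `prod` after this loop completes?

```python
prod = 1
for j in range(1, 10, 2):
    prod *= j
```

Product of 1, 3, 5, ... up to 9
`prod` takes the values: 1 → 3 → 15 → 105 → 945

Answer: 945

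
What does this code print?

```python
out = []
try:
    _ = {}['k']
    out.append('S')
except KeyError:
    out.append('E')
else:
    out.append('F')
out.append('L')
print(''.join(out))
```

Execution trace: 'E' (except KeyError) → 'L' (after the try/except). Output: EL

Answer: EL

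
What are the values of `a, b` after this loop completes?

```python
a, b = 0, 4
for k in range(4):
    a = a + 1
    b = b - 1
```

a goes 0→4, b goes 4→0
`a, b` takes the values: (0, 4) → (1, 4) → (1, 3) → (2, 3) → (2, 2) → (3, 2) → (3, 1) → (4, 1) → (4, 0)

Answer: 4, 0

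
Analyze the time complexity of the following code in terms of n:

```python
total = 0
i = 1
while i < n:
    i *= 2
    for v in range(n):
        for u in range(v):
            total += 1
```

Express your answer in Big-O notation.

Each loop level contributes: log n × n × n. Multiplying the contributions gives O(n^2 log n).

Answer: O(n^2 log n)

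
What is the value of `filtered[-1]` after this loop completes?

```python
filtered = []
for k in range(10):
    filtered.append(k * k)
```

Last element of squares 0 to 9
`filtered` takes the values: [] → [0] → [0, 1] → [0, 1, 4] → [0, 1, 4, 9] → [0, 1, 4, 9, 16] → [0, 1, 4, 9, 16, 25] → [0, 1, 4, 9, 16, 25, 36] → [0, 1, 4, 9, 16, 25, 36, 49] → [0, 1, 4, 9, 16, 25, 36, 49, 64] → [0, 1, 4, 9, 16, 25, 36, 49, 64, 81]
So `filtered[-1]` = 81

Answer: 81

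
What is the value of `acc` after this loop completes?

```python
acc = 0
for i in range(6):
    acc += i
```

Sum of 0 to 5 = 15
`acc` takes the values: 0 → 1 → 3 → 6 → 10 → 15

Answer: 15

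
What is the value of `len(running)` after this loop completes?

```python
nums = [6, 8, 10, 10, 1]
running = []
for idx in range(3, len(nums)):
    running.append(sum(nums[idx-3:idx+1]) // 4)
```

Number of 4-element averages
`running` takes the values: [] → [8] → [8, 7]
So `len(running)` = 2

Answer: 2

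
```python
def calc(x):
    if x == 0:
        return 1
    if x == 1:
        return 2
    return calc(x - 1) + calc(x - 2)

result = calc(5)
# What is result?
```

Build up from base cases: calc(0)=1, calc(1)=2, calc(2)=3, calc(3)=5, calc(4)=8, calc(5)=13

Answer: 13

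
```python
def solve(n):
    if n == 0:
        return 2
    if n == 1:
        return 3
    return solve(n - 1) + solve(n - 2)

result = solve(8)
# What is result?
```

Build up from base cases: solve(0)=2, solve(1)=3, solve(2)=5, solve(3)=8, solve(4)=13, solve(5)=21, solve(6)=34, ..., solve(8)=89

Answer: 89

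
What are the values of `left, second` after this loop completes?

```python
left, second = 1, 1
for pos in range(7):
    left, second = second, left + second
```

Fibonacci: after 7 iterations
`left, second` takes the values: (1, 1) → (1, 2) → (2, 3) → (3, 5) → (5, 8) → (8, 13) → (13, 21) → (21, 34)

Answer: 21, 34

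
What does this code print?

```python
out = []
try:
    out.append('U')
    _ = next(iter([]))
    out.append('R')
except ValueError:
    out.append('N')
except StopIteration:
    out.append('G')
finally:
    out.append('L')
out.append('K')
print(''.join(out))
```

Execution trace: 'U' (try body) → 'G' (except StopIteration) → 'L' (finally) → 'K' (after the try/except). Output: UGLK

Answer: UGLK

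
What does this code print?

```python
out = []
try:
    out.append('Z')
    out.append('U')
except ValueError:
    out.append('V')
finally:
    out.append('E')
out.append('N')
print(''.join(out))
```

Execution trace: 'Z' (try body) → 'U' (try body, no exception) → 'E' (finally) → 'N' (after the try/except). Output: ZUEN

Answer: ZUEN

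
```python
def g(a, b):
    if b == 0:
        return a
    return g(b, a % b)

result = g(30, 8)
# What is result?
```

g(30, 8) -> g(8, 6) -> g(6, 2) -> g(2, 0) -> 2

Answer: 2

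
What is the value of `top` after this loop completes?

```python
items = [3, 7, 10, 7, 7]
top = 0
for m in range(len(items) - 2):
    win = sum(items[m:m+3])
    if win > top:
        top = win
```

Max sum of 3-element window in [3, 7, 10, 7, 7]
`top` takes the values: 0 → 20 → 24

Answer: 24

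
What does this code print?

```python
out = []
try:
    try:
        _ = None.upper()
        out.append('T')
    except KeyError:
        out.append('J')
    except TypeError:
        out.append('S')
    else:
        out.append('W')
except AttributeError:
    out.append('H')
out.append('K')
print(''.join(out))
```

Execution trace: 'H' (outer except AttributeError) → 'K' (after the try/except). Output: HK

Answer: HK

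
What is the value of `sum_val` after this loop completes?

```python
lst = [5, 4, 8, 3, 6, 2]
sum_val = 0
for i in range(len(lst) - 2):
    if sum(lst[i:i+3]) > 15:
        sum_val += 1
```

Count windows with sum > 15
`sum_val` takes the values: 0 → 1 → 2

Answer: 2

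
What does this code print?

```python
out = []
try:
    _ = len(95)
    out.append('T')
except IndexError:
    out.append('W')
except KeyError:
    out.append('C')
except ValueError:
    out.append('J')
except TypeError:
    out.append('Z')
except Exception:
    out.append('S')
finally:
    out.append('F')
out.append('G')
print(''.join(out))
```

Execution trace: 'Z' (except TypeError) → 'F' (finally) → 'G' (after the try/except). Output: ZFG

Answer: ZFG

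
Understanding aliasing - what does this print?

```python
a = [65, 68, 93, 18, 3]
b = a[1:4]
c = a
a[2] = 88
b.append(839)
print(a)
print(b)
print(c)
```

Key concept: slice vs alias.
Step by step:
`a = [65, 68, 93, 18, 3]` → a = [65, 68, 93, 18, 3]
`b = a[1:4]` → b = [68, 93, 18]
`c = a` → c = [65, 68, 93, 18, 3] (same object as a)
`a[2] = 88` → a = [65, 68, 88, 18, 3] (same object as c); c = [65, 68, 88, 18, 3] (same object as a)
`b.append(839)` → b = [68, 93, 18, 839]
`print(a)` → prints [65, 68, 88, 18, 3]
`print(b)` → prints [68, 93, 18, 839]
`print(c)` → prints [65, 68, 88, 18, 3]

Answer:
[65, 68, 88, 18, 3]
[68, 93, 18, 839]
[65, 68, 88, 18, 3]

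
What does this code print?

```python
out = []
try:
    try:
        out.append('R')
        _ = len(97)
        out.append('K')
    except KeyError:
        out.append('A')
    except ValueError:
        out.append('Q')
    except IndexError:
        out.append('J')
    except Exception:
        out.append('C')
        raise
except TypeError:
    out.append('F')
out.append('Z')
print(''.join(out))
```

Execution trace: 'R' (inner try body) → 'C' (inner except Exception) → 'F' (outer except TypeError) → 'Z' (after the try/except). Output: RCFZ

Answer: RCFZ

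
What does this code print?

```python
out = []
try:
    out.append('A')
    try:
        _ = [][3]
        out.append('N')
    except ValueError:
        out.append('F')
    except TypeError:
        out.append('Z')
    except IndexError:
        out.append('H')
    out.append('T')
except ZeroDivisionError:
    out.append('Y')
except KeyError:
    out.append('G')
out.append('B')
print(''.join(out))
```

Execution trace: 'A' (try body) → 'H' (inner except IndexError) → 'T' (try body, no exception) → 'B' (after the try/except). Output: AHTB

Answer: AHTB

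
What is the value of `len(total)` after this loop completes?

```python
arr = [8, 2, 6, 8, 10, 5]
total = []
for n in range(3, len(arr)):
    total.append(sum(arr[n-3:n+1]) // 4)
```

Number of 4-element averages
`total` takes the values: [] → [6] → [6, 6] → [6, 6, 7]
So `len(total)` = 3

Answer: 3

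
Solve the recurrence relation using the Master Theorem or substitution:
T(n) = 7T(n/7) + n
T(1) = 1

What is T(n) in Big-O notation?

By Master Theorem: a=7, b=7, f(n)=n. Since log_7(7) = 1 and f(n) = Θ(n^1), Case 2 applies. T(n) = O(n log n).

Answer: O(n log n)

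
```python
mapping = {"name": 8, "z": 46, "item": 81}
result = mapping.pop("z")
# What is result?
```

Trace:
`mapping = {"name": 8, "z": 46, "item": 81}` → mapping = {'name': 8, 'z': 46, 'item': 81}
`result = mapping.pop("z")` → mapping = {'name': 8, 'item': 81}; result = 46
So result = 46

Answer: 46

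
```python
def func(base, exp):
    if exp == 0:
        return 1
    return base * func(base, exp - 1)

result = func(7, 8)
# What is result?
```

func(7, 8) = 7 * 7 * 7 * 7 * 7 * 7 * 7 * 7 = 5764801

Answer: 5764801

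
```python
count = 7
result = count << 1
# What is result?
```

Trace:
`count = 7` → count = 7
`result = count << 1` → result = 14
So result = 14

Answer: 14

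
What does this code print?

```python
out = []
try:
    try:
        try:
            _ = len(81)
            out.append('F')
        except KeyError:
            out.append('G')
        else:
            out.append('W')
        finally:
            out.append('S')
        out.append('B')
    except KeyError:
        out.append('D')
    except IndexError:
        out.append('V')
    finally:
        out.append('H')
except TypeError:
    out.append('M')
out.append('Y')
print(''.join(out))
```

Execution trace: 'S' (inner finally) → 'H' (finally) → 'M' (outer except TypeError) → 'Y' (after the try/except). Output: SHMY

Answer: SHMY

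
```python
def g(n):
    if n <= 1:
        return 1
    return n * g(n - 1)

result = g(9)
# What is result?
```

g(9) = 9 * 8 * 7 * 6 * 5 * 4 * 3 * 2 * 1 = 362880

Answer: 362880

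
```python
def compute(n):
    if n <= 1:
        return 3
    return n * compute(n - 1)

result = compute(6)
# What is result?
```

compute(6) = 6 * 5 * 4 * 3 * 2 * 3 = 2160

Answer: 2160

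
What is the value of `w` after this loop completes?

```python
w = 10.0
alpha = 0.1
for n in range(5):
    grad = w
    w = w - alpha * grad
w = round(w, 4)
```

Gradient descent: w = 10.0 * (1 - 0.1)^5
`w` takes the values: 10.0 → 9.0 → 8.1 → 7.29 → 6.561 → 5.9049

Answer: 5.9049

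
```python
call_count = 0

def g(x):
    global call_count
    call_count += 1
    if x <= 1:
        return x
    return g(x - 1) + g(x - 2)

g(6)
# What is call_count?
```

Calls(x) = 1 + Calls(x-1) + Calls(x-2); Calls(0)=Calls(1)=1. For x=6 this gives 25.

Answer: 25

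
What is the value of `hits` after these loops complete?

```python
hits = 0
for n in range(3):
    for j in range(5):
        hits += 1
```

3 * 5 = 15
`hits` takes the values: 0 → 1 → 2 → 3 → 4 → 5 → 6 → 7 → 8 → 9 → 10 → 11 → 12 → 13 → 14 → 15

Answer: 15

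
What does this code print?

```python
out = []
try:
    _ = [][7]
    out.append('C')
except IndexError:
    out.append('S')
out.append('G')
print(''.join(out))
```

Execution trace: 'S' (except IndexError) → 'G' (after the try/except). Output: SG

Answer: SG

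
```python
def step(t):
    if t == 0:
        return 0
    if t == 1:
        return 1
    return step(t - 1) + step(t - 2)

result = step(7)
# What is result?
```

Build up from base cases: step(0)=0, step(1)=1, step(2)=1, step(3)=2, step(4)=3, step(5)=5, step(6)=8, ..., step(7)=13

Answer: 13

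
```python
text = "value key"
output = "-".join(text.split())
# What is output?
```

Trace:
`text = "value key"` → text = 'value key'
`output = "-".join(text.split())` → output = 'value-key'
So output = 'value-key'

Answer: 'value-key'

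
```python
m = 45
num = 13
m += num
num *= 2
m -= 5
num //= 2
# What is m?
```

Trace:
`m = 45` → m = 45
`num = 13` → num = 13
`m += num` → m = 58
`num *= 2` → num = 26
`m -= 5` → m = 53
`num //= 2` → num = 13
So m = 53

Answer: 53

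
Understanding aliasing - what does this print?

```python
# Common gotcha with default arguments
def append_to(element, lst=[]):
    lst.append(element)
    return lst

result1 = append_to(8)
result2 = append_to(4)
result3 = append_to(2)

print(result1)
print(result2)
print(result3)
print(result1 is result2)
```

Key concept: mutable default argument gotcha.
Step by step:
`result1 = append_to(8)` → result1 = [8]
`result2 = append_to(4)` → result1 = [8, 4] (same object as result2); result2 = [8, 4] (same object as result1)
`result3 = append_to(2)` → result1 = [8, 4, 2] (same object as result2, result3); result2 = [8, 4, 2] (same object as result1, result3); result3 = [8, 4, 2] (same object as result1, result2)
`print(result1)` → prints [8, 4, 2]
`print(result2)` → prints [8, 4, 2]
`print(result3)` → prints [8, 4, 2]
`print(result1 is result2)` → prints True

Answer:
[8, 4, 2]
[8, 4, 2]
[8, 4, 2]
True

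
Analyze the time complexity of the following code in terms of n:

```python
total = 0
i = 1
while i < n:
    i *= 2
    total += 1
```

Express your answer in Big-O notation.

Each loop level contributes: log n. Multiplying the contributions gives O(log n).

Answer: O(log n)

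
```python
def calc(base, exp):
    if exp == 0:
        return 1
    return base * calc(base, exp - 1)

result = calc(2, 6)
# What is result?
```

calc(2, 6) = 2 * 2 * 2 * 2 * 2 * 2 = 64

Answer: 64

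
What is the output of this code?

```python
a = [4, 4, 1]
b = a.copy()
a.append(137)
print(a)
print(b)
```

Key concept: list.copy() creates independent copy.
Step by step:
`a = [4, 4, 1]` → a = [4, 4, 1]
`b = a.copy()` → b = [4, 4, 1]
`a.append(137)` → a = [4, 4, 1, 137]
`print(a)` → prints [4, 4, 1, 137]
`print(b)` → prints [4, 4, 1]

Answer:
[4, 4, 1, 137]
[4, 4, 1]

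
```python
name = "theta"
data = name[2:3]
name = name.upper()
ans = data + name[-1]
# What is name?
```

Trace:
`name = "theta"` → name = 'theta'
`data = name[2:3]` → data = 'e'
`name = name.upper()` → name = 'THETA'
`ans = data + name[-1]` → ans = 'eA'
So name = 'THETA'

Answer: 'THETA'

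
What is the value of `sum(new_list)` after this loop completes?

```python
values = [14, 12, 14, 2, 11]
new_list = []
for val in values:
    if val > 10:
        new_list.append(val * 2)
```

Sum of doubled values > 10
`new_list` takes the values: [] → [28] → [28, 24] → [28, 24, 28] → [28, 24, 28, 22]
So `sum(new_list)` = 102

Answer: 102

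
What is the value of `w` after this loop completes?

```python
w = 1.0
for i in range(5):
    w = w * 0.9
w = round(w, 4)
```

Exponential decay: 1.0 * 0.9^5
`w` takes the values: 1.0 → 0.9 → 0.81 → 0.729 → 0.6561 → 0.59049 → 0.5905

Answer: 0.5905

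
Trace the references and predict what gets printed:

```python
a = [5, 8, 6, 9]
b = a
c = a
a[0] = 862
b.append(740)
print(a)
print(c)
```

Key concept: multiple aliases.
Step by step:
`a = [5, 8, 6, 9]` → a = [5, 8, 6, 9]
`b = a` → b = [5, 8, 6, 9] (same object as a)
`c = a` → c = [5, 8, 6, 9] (same object as a, b)
`a[0] = 862` → a = [862, 8, 6, 9] (same object as b, c); b = [862, 8, 6, 9] (same object as a, c); c = [862, 8, 6, 9] (same object as a, b)
`b.append(740)` → a = [862, 8, 6, 9, 740] (same object as b, c); b = [862, 8, 6, 9, 740] (same object as a, c); c = [862, 8, 6, 9, 740] (same object as a, b)
`print(a)` → prints [862, 8, 6, 9, 740]
`print(c)` → prints [862, 8, 6, 9, 740]

Answer:
[862, 8, 6, 9, 740]
[862, 8, 6, 9, 740]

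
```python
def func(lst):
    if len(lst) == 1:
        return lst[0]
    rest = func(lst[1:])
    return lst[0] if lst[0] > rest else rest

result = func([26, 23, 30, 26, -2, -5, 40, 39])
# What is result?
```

Recursive max over [26, 23, 30, 26, -2, -5, 40, 39] = 40

Answer: 40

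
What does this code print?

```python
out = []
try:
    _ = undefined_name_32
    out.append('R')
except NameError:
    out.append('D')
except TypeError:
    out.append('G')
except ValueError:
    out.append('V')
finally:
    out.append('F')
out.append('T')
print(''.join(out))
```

Execution trace: 'D' (except NameError) → 'F' (finally) → 'T' (after the try/except). Output: DFT

Answer: DFT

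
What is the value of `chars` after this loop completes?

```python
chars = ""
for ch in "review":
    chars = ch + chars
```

Reverse 'review'
`chars` takes the values: "" → "r" → "er" → "ver" → "iver" → "eiver" → "weiver"

Answer: "weiver"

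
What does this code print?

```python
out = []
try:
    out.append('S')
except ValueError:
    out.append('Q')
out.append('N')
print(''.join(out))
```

Execution trace: 'S' (try body, no exception) → 'N' (after the try/except). Output: SN

Answer: SN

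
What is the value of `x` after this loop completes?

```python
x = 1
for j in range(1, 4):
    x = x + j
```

Start at 1, add 1 through 3
`x` takes the values: 1 → 2 → 4 → 7

Answer: 7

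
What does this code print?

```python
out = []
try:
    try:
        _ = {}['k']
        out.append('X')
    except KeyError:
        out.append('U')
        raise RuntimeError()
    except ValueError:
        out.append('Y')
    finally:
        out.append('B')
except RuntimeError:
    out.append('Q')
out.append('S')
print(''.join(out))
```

Execution trace: 'U' (inner except KeyError) → 'B' (inner finally) → 'Q' (outer except RuntimeError) → 'S' (after the try/except). Output: UBQS

Answer: UBQS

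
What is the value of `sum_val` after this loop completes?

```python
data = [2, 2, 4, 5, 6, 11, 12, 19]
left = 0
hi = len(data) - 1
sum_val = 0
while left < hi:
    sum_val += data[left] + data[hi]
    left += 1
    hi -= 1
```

Sum of pairs from ends
`sum_val` takes the values: 0 → 21 → 35 → 50 → 61

Answer: 61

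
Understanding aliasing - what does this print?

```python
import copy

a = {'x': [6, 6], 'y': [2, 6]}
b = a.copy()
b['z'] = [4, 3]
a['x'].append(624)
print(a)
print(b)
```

Key concept: shallow copy of dict with mutable values.
Step by step:
`a = {'x': [6, 6], 'y': [2, 6]}` → a = {'x': [6, 6], 'y': [2, 6]}
`b = a.copy()` → b = {'x': [6, 6], 'y': [2, 6]}
`b['z'] = [4, 3]` → b = {'x': [6, 6], 'y': [2, 6], 'z': [4, 3]}
`a['x'].append(624)` → a = {'x': [6, 6, 624], 'y': [2, 6]}; b = {'x': [6, 6, 624], 'y': [2, 6], 'z': [4, 3]}
`print(a)` → prints {'x': [6, 6, 624], 'y': [2, 6]}
`print(b)` → prints {'x': [6, 6, 624], 'y': [2, 6], 'z': [4, 3]}

Answer:
{'x': [6, 6, 624], 'y': [2, 6]}
{'x': [6, 6, 624], 'y': [2, 6], 'z': [4, 3]}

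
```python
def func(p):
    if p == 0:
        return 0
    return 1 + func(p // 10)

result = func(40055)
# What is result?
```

Count of digits of 40055: 5

Answer: 5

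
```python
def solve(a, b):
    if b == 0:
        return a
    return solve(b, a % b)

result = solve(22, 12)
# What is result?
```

solve(22, 12) -> solve(12, 10) -> solve(10, 2) -> solve(2, 0) -> 2

Answer: 2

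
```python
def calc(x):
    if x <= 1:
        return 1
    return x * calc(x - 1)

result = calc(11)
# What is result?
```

calc(11) = 11 * 10 * 9 * 8 * 7 * 6 * 5 * 4 * 3 * 2 * 1 = 39916800

Answer: 39916800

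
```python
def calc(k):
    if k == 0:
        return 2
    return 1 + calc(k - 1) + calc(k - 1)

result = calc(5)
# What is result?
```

calc(k) = 1 + 2·calc(k-1), calc(0)=2. Closed form: (2+1)·2^5 - 1 = 95.

Answer: 95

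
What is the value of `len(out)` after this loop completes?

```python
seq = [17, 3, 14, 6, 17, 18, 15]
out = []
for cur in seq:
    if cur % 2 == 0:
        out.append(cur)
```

Count even numbers in [17, 3, 14, 6, 17, 18, 15]
`out` takes the values: [] → [14] → [14, 6] → [14, 6, 18]
So `len(out)` = 3

Answer: 3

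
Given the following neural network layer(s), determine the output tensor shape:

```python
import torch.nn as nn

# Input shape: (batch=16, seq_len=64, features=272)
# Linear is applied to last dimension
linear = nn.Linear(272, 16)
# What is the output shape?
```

Input: (16, 64, 272) -> Output: (16, 64, 16)

Answer: (16, 64, 16)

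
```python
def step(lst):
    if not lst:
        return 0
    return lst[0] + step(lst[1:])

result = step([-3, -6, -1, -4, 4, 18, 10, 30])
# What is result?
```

(-3) + (-6) + (-1) + (-4) + 4 + 18 + 10 + 30 + 0 = 48

Answer: 48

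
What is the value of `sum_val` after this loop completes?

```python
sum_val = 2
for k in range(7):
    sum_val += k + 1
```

Start at 2, add 1 to 7 = 30
`sum_val` takes the values: 2 → 3 → 5 → 8 → 12 → 17 → 23 → 30

Answer: 30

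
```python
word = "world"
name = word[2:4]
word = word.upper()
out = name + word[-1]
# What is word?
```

Trace:
`word = "world"` → word = 'world'
`name = word[2:4]` → name = 'rl'
`word = word.upper()` → word = 'WORLD'
`out = name + word[-1]` → out = 'rlD'
So word = 'WORLD'

Answer: 'WORLD'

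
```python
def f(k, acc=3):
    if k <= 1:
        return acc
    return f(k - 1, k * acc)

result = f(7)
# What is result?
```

Accumulator trace (n, acc): (7, 3) -> (6, 21) -> (5, 126) -> (4, 630) -> (3, 2520) -> (2, 7560) -> (1, 15120) -> return 15120

Answer: 15120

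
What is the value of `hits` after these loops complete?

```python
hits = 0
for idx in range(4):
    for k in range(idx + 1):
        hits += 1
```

Triangle: 1 + 2 + ... + 4
`hits` takes the values: 0 → 1 → 2 → 3 → 4 → 5 → 6 → 7 → 8 → 9 → 10

Answer: 10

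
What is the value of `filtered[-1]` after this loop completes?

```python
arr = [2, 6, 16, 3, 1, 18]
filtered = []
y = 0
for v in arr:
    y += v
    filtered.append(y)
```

Cumulative sum ends at 46
`filtered` takes the values: [] → [2] → [2, 8] → [2, 8, 24] → [2, 8, 24, 27] → [2, 8, 24, 27, 28] → [2, 8, 24, 27, 28, 46]
So `filtered[-1]` = 46

Answer: 46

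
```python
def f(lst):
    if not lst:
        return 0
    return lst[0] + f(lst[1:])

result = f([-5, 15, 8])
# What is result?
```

(-5) + 15 + 8 + 0 = 18

Answer: 18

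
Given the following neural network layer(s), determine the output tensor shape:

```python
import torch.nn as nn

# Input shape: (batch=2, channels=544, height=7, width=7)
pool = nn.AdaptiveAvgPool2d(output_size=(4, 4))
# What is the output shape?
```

Input: (2, 544, 7, 7) -> Output: (2, 544, 4, 4)

Answer: (2, 544, 4, 4)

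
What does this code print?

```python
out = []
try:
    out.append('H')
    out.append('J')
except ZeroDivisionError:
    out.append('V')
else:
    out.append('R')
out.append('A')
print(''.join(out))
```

Execution trace: 'H' (try body) → 'J' (try body, no exception) → 'R' (else) → 'A' (after the try/except). Output: HJRA

Answer: HJRA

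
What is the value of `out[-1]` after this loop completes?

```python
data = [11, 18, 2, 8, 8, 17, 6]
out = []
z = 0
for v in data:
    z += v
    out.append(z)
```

Cumulative sum ends at 70
`out` takes the values: [] → [11] → [11, 29] → [11, 29, 31] → [11, 29, 31, 39] → [11, 29, 31, 39, 47] → [11, 29, 31, 39, 47, 64] → [11, 29, 31, 39, 47, 64, 70]
So `out[-1]` = 70

Answer: 70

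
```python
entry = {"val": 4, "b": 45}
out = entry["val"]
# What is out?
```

Trace:
`entry = {"val": 4, "b": 45}` → entry = {'val': 4, 'b': 45}
`out = entry["val"]` → out = 4
So out = 4

Answer: 4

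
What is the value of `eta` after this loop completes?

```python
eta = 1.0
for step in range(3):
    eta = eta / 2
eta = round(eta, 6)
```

Halving LR 3 times: 1 / 2^3
`eta` takes the values: 1.0 → 0.5 → 0.25 → 0.125

Answer: 0.125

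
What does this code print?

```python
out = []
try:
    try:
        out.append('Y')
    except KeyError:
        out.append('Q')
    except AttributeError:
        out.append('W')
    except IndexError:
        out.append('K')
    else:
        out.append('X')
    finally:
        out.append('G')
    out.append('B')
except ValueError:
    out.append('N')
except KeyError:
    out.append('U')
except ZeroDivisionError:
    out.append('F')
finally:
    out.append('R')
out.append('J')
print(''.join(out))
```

Execution trace: 'Y' (inner try body, no exception) → 'X' (inner else) → 'G' (inner finally) → 'B' (try body, no exception) → 'R' (finally) → 'J' (after the try/except). Output: YXGBRJ

Answer: YXGBRJ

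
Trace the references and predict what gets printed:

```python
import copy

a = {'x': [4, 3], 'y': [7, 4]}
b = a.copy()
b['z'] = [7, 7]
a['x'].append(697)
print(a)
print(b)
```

Key concept: shallow copy of dict with mutable values.
Step by step:
`a = {'x': [4, 3], 'y': [7, 4]}` → a = {'x': [4, 3], 'y': [7, 4]}
`b = a.copy()` → b = {'x': [4, 3], 'y': [7, 4]}
`b['z'] = [7, 7]` → b = {'x': [4, 3], 'y': [7, 4], 'z': [7, 7]}
`a['x'].append(697)` → a = {'x': [4, 3, 697], 'y': [7, 4]}; b = {'x': [4, 3, 697], 'y': [7, 4], 'z': [7, 7]}
`print(a)` → prints {'x': [4, 3, 697], 'y': [7, 4]}
`print(b)` → prints {'x': [4, 3, 697], 'y': [7, 4], 'z': [7, 7]}

Answer:
{'x': [4, 3, 697], 'y': [7, 4]}
{'x': [4, 3, 697], 'y': [7, 4], 'z': [7, 7]}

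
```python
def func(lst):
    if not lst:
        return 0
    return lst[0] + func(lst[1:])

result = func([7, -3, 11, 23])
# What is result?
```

7 + (-3) + 11 + 23 + 0 = 38

Answer: 38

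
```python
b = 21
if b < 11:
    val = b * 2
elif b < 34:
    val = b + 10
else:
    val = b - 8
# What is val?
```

Trace:
`b = 21` → b = 21
`if b < 11: ...` → b < 11 is False, b < 34 is True → val = 31
So val = 31

Answer: 31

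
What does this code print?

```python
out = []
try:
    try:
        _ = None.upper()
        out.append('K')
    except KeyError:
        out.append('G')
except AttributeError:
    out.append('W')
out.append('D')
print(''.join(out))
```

Execution trace: 'W' (outer except AttributeError) → 'D' (after the try/except). Output: WD

Answer: WD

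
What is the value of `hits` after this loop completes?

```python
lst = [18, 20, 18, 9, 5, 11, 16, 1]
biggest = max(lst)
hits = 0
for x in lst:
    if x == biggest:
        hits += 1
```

Count of max value 20 in [18, 20, 18, 9, 5, 11, 16, 1]
`hits` takes the values: 0 → 1

Answer: 1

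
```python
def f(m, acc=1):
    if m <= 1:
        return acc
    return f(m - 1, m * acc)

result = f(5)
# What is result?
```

Accumulator trace (n, acc): (5, 1) -> (4, 5) -> (3, 20) -> (2, 60) -> (1, 120) -> return 120

Answer: 120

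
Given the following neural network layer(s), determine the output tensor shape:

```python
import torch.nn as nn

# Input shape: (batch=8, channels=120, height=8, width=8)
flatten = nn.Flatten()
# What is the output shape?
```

Input: (8, 120, 8, 8) -> Output: (8, 7680)

Answer: (8, 7680)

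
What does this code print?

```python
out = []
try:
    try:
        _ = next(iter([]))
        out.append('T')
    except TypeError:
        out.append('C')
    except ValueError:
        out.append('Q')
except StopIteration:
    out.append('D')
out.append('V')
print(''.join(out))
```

Execution trace: 'D' (outer except StopIteration) → 'V' (after the try/except). Output: DV

Answer: DV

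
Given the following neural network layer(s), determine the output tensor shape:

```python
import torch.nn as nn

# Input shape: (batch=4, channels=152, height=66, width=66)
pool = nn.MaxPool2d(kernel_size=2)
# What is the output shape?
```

Input: (4, 152, 66, 66) -> Output: (4, 152, 33, 33)

Answer: (4, 152, 33, 33)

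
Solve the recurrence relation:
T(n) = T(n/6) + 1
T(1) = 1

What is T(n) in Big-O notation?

Each step divides n by 6 and adds 1. After log_6(n) steps we reach T(1)=1. So T(n) = 1·log_6(n) + 1 = O(log n).

Answer: O(log n)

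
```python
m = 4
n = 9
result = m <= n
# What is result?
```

Trace:
`m = 4` → m = 4
`n = 9` → n = 9
`result = m <= n` → result = True
So result = True

Answer: True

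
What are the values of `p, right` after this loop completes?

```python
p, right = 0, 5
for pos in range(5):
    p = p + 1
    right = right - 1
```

p goes 0→5, right goes 5→0
`p, right` takes the values: (0, 5) → (1, 5) → (1, 4) → (2, 4) → (2, 3) → (3, 3) → (3, 2) → (4, 2) → (4, 1) → (5, 1) → (5, 0)

Answer: 5, 0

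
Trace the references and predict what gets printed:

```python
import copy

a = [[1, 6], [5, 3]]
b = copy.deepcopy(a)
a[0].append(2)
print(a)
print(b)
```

Key concept: deep copy is fully independent.
Step by step:
`a = [[1, 6], [5, 3]]` → a = [[1, 6], [5, 3]]
`b = copy.deepcopy(a)` → b = [[1, 6], [5, 3]]
`a[0].append(2)` → a = [[1, 6, 2], [5, 3]]
`print(a)` → prints [[1, 6, 2], [5, 3]]
`print(b)` → prints [[1, 6], [5, 3]]

Answer:
[[1, 6, 2], [5, 3]]
[[1, 6], [5, 3]]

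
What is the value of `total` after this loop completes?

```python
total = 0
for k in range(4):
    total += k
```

Sum of 0 to 3 = 6
`total` takes the values: 0 → 1 → 3 → 6

Answer: 6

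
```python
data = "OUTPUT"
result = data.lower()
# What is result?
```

Trace:
`data = "OUTPUT"` → data = 'OUTPUT'
`result = data.lower()` → result = 'output'
So result = 'output'

Answer: 'output'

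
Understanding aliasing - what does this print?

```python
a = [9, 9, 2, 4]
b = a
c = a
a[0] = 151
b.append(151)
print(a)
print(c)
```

Key concept: multiple aliases.
Step by step:
`a = [9, 9, 2, 4]` → a = [9, 9, 2, 4]
`b = a` → b = [9, 9, 2, 4] (same object as a)
`c = a` → c = [9, 9, 2, 4] (same object as a, b)
`a[0] = 151` → a = [151, 9, 2, 4] (same object as b, c); b = [151, 9, 2, 4] (same object as a, c); c = [151, 9, 2, 4] (same object as a, b)
`b.append(151)` → a = [151, 9, 2, 4, 151] (same object as b, c); b = [151, 9, 2, 4, 151] (same object as a, c); c = [151, 9, 2, 4, 151] (same object as a, b)
`print(a)` → prints [151, 9, 2, 4, 151]
`print(c)` → prints [151, 9, 2, 4, 151]

Answer:
[151, 9, 2, 4, 151]
[151, 9, 2, 4, 151]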